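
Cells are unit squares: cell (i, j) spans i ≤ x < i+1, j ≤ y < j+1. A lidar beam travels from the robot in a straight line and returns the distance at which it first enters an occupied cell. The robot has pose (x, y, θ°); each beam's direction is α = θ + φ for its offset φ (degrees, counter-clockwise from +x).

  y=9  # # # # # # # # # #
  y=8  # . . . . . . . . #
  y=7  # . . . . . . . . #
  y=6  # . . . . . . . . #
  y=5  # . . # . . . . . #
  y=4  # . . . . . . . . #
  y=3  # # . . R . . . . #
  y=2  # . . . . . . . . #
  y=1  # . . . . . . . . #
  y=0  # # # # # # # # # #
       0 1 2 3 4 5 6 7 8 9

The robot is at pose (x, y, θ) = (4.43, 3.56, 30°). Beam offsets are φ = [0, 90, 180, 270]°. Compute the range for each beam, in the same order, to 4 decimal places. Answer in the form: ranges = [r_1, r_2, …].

ranges = [5.2770, 1.6628, 3.9606, 2.9560]

beam 1: φ=0°, α=30°
  cosα=0.8660 sinα=0.5000 | (4,3) | tMaxX 0.6582 tMaxY 0.8800 | tΔX 1.1547 tΔY 2.0000
    t=0.6582 [x] (5,3)
    t=0.8800 [y] (5,4)
    t=1.8129 [x] (6,4)
    t=2.8800 [y] (6,5)
    t=2.9676 [x] (7,5)
    t=4.1223 [x] (8,5)
    t=4.8800 [y] (8,6)
    t=5.2770 [x] (9,6) — stop
  → r_1 = 5.2770
beam 2: φ=90°, α=120°
  cosα=-0.5000 sinα=0.8660 | (4,3) | tMaxX 0.8600 tMaxY 0.5081 | tΔX 2.0000 tΔY 1.1547
    t=0.5081 [y] (4,4)
    t=0.8600 [x] (3,4)
    t=1.6628 [y] (3,5) — stop
  → r_2 = 1.6628
beam 3: φ=180°, α=210°
  cosα=-0.8660 sinα=-0.5000 | (4,3) | tMaxX 0.4965 tMaxY 1.1200 | tΔX 1.1547 tΔY 2.0000
    t=0.4965 [x] (3,3)
    t=1.1200 [y] (3,2)
    t=1.6512 [x] (2,2)
    t=2.8059 [x] (1,2)
    t=3.1200 [y] (1,1)
    t=3.9606 [x] (0,1) — stop
  → r_3 = 3.9606
beam 4: φ=270°, α=300°
  cosα=0.5000 sinα=-0.8660 | (4,3) | tMaxX 1.1400 tMaxY 0.6466 | tΔX 2.0000 tΔY 1.1547
    t=0.6466 [y] (4,2)
    t=1.1400 [x] (5,2)
    t=1.8013 [y] (5,1)
    t=2.9560 [y] (5,0) — stop
  → r_4 = 2.9560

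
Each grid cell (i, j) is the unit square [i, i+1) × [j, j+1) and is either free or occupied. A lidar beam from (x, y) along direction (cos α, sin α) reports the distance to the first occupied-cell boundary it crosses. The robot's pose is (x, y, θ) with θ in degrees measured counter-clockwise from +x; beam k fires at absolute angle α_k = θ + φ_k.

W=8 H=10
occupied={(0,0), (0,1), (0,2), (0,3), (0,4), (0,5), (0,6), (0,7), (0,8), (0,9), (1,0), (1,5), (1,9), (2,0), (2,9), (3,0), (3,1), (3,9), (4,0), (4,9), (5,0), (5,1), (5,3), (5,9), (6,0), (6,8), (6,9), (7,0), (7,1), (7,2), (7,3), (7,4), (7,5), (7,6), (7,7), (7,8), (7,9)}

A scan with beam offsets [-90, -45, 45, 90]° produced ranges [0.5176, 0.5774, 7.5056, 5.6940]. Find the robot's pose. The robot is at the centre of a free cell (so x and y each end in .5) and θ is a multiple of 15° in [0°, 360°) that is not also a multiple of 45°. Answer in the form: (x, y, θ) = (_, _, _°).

Candidates: 43 free-cell centres × 16 headings = 688 poses. Raycast each; keep the one whose scan matches to 4 dp.
  (5.5, 5.5, 195°): beam 1 = 3.6235 ≠ 0.5176 ✗
  (2.5, 8.5, 60°): beam 1 = 5.1962 ≠ 0.5176 ✗
  (4.5, 4.5, 75°): beam 1 = 2.5882 ≠ 0.5176 ✗
  (2.5, 8.5, 120°): beam 1 = 1.0000 ≠ 0.5176 ✗
  (1.5, 6.5, 30°): beam 1 = 0.5774 ≠ 0.5176 ✗
  …
  (1.5, 8.5, 255°): r_1=0.5176, r_2=0.5774, r_3=7.5056, r_4=5.6940 — all match ✓
Only this pose fits every beam.

(x, y, θ) = (1.5, 8.5, 255°)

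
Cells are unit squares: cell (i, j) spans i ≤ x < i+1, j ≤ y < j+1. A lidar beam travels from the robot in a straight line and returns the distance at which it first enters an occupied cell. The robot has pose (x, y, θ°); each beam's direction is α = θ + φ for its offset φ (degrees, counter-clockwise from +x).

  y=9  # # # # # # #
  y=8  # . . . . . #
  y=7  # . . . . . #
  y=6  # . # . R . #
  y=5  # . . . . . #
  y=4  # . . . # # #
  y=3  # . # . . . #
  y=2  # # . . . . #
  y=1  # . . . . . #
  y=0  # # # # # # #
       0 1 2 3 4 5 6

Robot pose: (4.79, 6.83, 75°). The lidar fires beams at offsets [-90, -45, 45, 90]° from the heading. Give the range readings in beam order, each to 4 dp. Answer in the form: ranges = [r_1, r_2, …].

ranges = [1.2527, 1.3972, 2.5057, 3.9237]

beam 1: φ=-90°, α=345°
  direction (0.9659, -0.2588); cell (4,6); t to first gridline: x 0.2174, y 3.2069 (then +1.0353 / +3.8637)
    (5,6) via x @ 0.2174
    (6,6) via x @ 1.2527  # hit
  → r_1 = 1.2527
beam 2: φ=-45°, α=30°
  direction (0.8660, 0.5000); cell (4,6); t to first gridline: x 0.2425, y 0.3400 (then +1.1547 / +2.0000)
    (5,6) via x @ 0.2425
    (5,7) via y @ 0.3400
    (6,7) via x @ 1.3972  # hit
  → r_2 = 1.3972
beam 3: φ=45°, α=120°
  direction (-0.5000, 0.8660); cell (4,6); t to first gridline: x 1.5800, y 0.1963 (then +2.0000 / +1.1547)
    (4,7) via y @ 0.1963
    (4,8) via y @ 1.3510
    (3,8) via x @ 1.5800
    (3,9) via y @ 2.5057  # hit
  → r_3 = 2.5057
beam 4: φ=90°, α=165°
  direction (-0.9659, 0.2588); cell (4,6); t to first gridline: x 0.8179, y 0.6568 (then +1.0353 / +3.8637)
    (4,7) via y @ 0.6568
    (3,7) via x @ 0.8179
    (2,7) via x @ 1.8531
    (1,7) via x @ 2.8884
    (0,7) via x @ 3.9237  # hit
  → r_4 = 3.9237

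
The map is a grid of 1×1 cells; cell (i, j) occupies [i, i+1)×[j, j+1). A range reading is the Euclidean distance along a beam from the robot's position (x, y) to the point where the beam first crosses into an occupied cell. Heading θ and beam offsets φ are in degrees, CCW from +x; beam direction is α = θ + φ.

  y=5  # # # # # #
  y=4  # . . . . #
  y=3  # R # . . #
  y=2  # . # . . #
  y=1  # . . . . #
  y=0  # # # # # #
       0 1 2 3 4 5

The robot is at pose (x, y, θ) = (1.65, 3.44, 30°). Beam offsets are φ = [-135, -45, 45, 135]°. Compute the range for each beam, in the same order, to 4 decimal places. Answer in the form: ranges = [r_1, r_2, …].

ranges = [2.5114, 0.3623, 1.6150, 0.6729]

beam 1: φ=-135°, α=255°
  direction (-0.2588, -0.9659); cell (1,3); t to first gridline: x 2.5114, y 0.4555 (then +3.8637 / +1.0353)
    (1,2) via y @ 0.4555
    (1,1) via y @ 1.4908
    (0,1) via x @ 2.5114  # hit
  → r_1 = 2.5114
beam 2: φ=-45°, α=345°
  direction (0.9659, -0.2588); cell (1,3); t to first gridline: x 0.3623, y 1.7000 (then +1.0353 / +3.8637)
    (2,3) via x @ 0.3623  # hit
  → r_2 = 0.3623
beam 3: φ=45°, α=75°
  direction (0.2588, 0.9659); cell (1,3); t to first gridline: x 1.3523, y 0.5798 (then +3.8637 / +1.0353)
    (1,4) via y @ 0.5798
    (2,4) via x @ 1.3523
    (2,5) via y @ 1.6150  # hit
  → r_3 = 1.6150
beam 4: φ=135°, α=165°
  direction (-0.9659, 0.2588); cell (1,3); t to first gridline: x 0.6729, y 2.1637 (then +1.0353 / +3.8637)
    (0,3) via x @ 0.6729  # hit
  → r_4 = 0.6729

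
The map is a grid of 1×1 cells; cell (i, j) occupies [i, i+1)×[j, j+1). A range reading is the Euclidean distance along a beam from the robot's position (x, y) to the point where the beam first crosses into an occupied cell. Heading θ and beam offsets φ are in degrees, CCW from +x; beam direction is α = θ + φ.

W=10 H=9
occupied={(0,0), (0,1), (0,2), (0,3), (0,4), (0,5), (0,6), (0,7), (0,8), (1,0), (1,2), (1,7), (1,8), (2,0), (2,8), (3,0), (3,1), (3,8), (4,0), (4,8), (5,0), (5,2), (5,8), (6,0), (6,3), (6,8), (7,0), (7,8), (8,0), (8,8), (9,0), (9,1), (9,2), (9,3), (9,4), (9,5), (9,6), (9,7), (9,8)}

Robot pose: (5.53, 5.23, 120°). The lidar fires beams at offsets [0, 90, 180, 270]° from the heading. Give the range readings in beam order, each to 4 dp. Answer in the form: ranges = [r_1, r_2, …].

ranges = [3.1985, 4.4600, 1.4203, 4.0068]

beam 1: φ=0°, α=120°
  cosα=-0.5000 sinα=0.8660 | (5,5) | tMaxX 1.0600 tMaxY 0.8891 | tΔX 2.0000 tΔY 1.1547
    t=0.8891 [y] (5,6)
    t=1.0600 [x] (4,6)
    t=2.0438 [y] (4,7)
    t=3.0600 [x] (3,7)
    t=3.1985 [y] (3,8) — stop
  → r_1 = 3.1985
beam 2: φ=90°, α=210°
  cosα=-0.8660 sinα=-0.5000 | (5,5) | tMaxX 0.6120 tMaxY 0.4600 | tΔX 1.1547 tΔY 2.0000
    t=0.4600 [y] (5,4)
    t=0.6120 [x] (4,4)
    t=1.7667 [x] (3,4)
    t=2.4600 [y] (3,3)
    t=2.9214 [x] (2,3)
    t=4.0761 [x] (1,3)
    t=4.4600 [y] (1,2) — stop
  → r_2 = 4.4600
beam 3: φ=180°, α=300°
  cosα=0.5000 sinα=-0.8660 | (5,5) | tMaxX 0.9400 tMaxY 0.2656 | tΔX 2.0000 tΔY 1.1547
    t=0.2656 [y] (5,4)
    t=0.9400 [x] (6,4)
    t=1.4203 [y] (6,3) — stop
  → r_3 = 1.4203
beam 4: φ=270°, α=30°
  cosα=0.8660 sinα=0.5000 | (5,5) | tMaxX 0.5427 tMaxY 1.5400 | tΔX 1.1547 tΔY 2.0000
    t=0.5427 [x] (6,5)
    t=1.5400 [y] (6,6)
    t=1.6974 [x] (7,6)
    t=2.8521 [x] (8,6)
    t=3.5400 [y] (8,7)
    t=4.0068 [x] (9,7) — stop
  → r_4 = 4.0068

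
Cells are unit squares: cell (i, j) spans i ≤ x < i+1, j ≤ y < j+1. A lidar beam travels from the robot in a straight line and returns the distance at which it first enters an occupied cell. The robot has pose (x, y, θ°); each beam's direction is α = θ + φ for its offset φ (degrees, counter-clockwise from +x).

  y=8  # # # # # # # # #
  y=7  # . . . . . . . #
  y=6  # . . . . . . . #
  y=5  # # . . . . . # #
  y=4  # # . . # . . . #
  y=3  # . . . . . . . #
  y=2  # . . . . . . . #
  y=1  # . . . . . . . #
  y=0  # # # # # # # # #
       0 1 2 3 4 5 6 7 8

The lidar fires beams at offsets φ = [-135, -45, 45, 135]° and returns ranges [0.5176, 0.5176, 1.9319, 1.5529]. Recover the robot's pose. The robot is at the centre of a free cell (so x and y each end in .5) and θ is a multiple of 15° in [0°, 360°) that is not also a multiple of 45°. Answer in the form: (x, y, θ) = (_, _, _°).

(x, y, θ) = (7.5, 7.5, 120°)

The pose lattice has 45·16 = 720 candidates. Test each by forward raycasting.
  (5.5, 6.5, 285°): beam 1 = 3.0000 ≠ 0.5176 ✗
  (3.5, 4.5, 330°): beam 1 = 1.5529 ≠ 0.5176 ✗
  (6.5, 5.5, 30°): beam 1 = 4.6587 ≠ 0.5176 ✗
  (3.5, 5.5, 255°): beam 1 = 2.8868 ≠ 0.5176 ✗
  …
  (7.5, 7.5, 120°): r_1=0.5176, r_2=0.5176, r_3=1.9319, r_4=1.5529 — all match ✓
Only this pose fits every beam.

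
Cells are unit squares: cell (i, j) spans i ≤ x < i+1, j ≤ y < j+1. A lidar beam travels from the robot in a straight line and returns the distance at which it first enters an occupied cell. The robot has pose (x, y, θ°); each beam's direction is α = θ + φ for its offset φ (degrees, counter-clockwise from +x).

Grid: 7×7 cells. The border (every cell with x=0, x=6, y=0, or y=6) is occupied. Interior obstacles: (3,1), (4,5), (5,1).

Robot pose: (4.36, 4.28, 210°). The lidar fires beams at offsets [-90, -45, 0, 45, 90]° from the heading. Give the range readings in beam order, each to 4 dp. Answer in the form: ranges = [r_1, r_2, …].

beam 1: φ=-90°, α=120°
  direction (-0.5000, 0.8660); cell (4,4); t to first gridline: x 0.7200, y 0.8314 (then +2.0000 / +1.1547)
    (3,4) via x @ 0.7200
    (3,5) via y @ 0.8314
    (3,6) via y @ 1.9861  # hit
  → r_1 = 1.9861
beam 2: φ=-45°, α=165°
  direction (-0.9659, 0.2588); cell (4,4); t to first gridline: x 0.3727, y 2.7819 (then +1.0353 / +3.8637)
    (3,4) via x @ 0.3727
    (2,4) via x @ 1.4080
    (1,4) via x @ 2.4433
    (1,5) via y @ 2.7819
    (0,5) via x @ 3.4785  # hit
  → r_2 = 3.4785
beam 3: φ=0°, α=210°
  direction (-0.8660, -0.5000); cell (4,4); t to first gridline: x 0.4157, y 0.5600 (then +1.1547 / +2.0000)
    (3,4) via x @ 0.4157
    (3,3) via y @ 0.5600
    (2,3) via x @ 1.5704
    (2,2) via y @ 2.5600
    (1,2) via x @ 2.7251
    (0,2) via x @ 3.8798  # hit
  → r_3 = 3.8798
beam 4: φ=45°, α=255°
  direction (-0.2588, -0.9659); cell (4,4); t to first gridline: x 1.3909, y 0.2899 (then +3.8637 / +1.0353)
    (4,3) via y @ 0.2899
    (4,2) via y @ 1.3252
    (3,2) via x @ 1.3909
    (3,1) via y @ 2.3604  # hit
  → r_4 = 2.3604
beam 5: φ=90°, α=300°
  direction (0.5000, -0.8660); cell (4,4); t to first gridline: x 1.2800, y 0.3233 (then +2.0000 / +1.1547)
    (4,3) via y @ 0.3233
    (5,3) via x @ 1.2800
    (5,2) via y @ 1.4780
    (5,1) via y @ 2.6327  # hit
  → r_5 = 2.6327

ranges = [1.9861, 3.4785, 3.8798, 2.3604, 2.6327]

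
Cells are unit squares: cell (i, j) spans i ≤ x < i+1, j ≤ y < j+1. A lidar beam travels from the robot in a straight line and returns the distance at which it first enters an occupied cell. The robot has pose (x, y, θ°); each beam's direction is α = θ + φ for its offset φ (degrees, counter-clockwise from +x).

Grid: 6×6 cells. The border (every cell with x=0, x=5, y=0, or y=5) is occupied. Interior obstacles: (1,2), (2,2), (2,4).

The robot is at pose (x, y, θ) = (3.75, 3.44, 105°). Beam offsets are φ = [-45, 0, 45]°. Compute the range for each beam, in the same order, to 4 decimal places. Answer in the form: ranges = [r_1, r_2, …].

beam 1: φ=-45°, α=60°
  d=(0.5000,0.8660)  start (3,3)  tX=0.5000 tY=0.6466  stride 1/|dx|=2.0000 1/|dy|=1.1547
    cross x-line → (4,3), t=0.5000
    cross y-line → (4,4), t=0.6466
    cross y-line → (4,5), t=1.8013 (wall)
  → r_1 = 1.8013
beam 2: φ=0°, α=105°
  d=(-0.2588,0.9659)  start (3,3)  tX=2.8978 tY=0.5798  stride 1/|dx|=3.8637 1/|dy|=1.0353
    cross y-line → (3,4), t=0.5798
    cross y-line → (3,5), t=1.6150 (wall)
  → r_2 = 1.6150
beam 3: φ=45°, α=150°
  d=(-0.8660,0.5000)  start (3,3)  tX=0.8660 tY=1.1200  stride 1/|dx|=1.1547 1/|dy|=2.0000
    cross x-line → (2,3), t=0.8660
    cross y-line → (2,4), t=1.1200 (wall)
  → r_3 = 1.1200

ranges = [1.8013, 1.6150, 1.1200]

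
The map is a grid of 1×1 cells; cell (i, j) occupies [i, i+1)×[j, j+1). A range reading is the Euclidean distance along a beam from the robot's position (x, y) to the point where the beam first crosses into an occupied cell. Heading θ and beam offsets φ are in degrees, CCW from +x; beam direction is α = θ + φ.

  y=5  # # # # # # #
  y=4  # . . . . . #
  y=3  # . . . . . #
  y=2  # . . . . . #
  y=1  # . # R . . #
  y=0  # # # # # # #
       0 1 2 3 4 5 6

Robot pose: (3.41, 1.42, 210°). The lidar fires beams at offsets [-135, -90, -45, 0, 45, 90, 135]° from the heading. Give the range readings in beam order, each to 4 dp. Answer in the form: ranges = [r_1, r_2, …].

beam 1: φ=-135°, α=75°
  direction (0.2588, 0.9659); cell (3,1); t to first gridline: x 2.2796, y 0.6005 (then +3.8637 / +1.0353)
    (3,2) via y @ 0.6005
    (3,3) via y @ 1.6357
    (4,3) via x @ 2.2796
    (4,4) via y @ 2.6710
    (4,5) via y @ 3.7063  # hit
  → r_1 = 3.7063
beam 2: φ=-90°, α=120°
  direction (-0.5000, 0.8660); cell (3,1); t to first gridline: x 0.8200, y 0.6697 (then +2.0000 / +1.1547)
    (3,2) via y @ 0.6697
    (2,2) via x @ 0.8200
    (2,3) via y @ 1.8244
    (1,3) via x @ 2.8200
    (1,4) via y @ 2.9791
    (1,5) via y @ 4.1338  # hit
  → r_2 = 4.1338
beam 3: φ=-45°, α=165°
  direction (-0.9659, 0.2588); cell (3,1); t to first gridline: x 0.4245, y 2.2409 (then +1.0353 / +3.8637)
    (2,1) via x @ 0.4245  # hit
  → r_3 = 0.4245
beam 4: φ=0°, α=210°
  direction (-0.8660, -0.5000); cell (3,1); t to first gridline: x 0.4734, y 0.8400 (then +1.1547 / +2.0000)
    (2,1) via x @ 0.4734  # hit
  → r_4 = 0.4734
beam 5: φ=45°, α=255°
  direction (-0.2588, -0.9659); cell (3,1); t to first gridline: x 1.5841, y 0.4348 (then +3.8637 / +1.0353)
    (3,0) via y @ 0.4348  # hit
  → r_5 = 0.4348
beam 6: φ=90°, α=300°
  direction (0.5000, -0.8660); cell (3,1); t to first gridline: x 1.1800, y 0.4850 (then +2.0000 / +1.1547)
    (3,0) via y @ 0.4850  # hit
  → r_6 = 0.4850
beam 7: φ=135°, α=345°
  direction (0.9659, -0.2588); cell (3,1); t to first gridline: x 0.6108, y 1.6228 (then +1.0353 / +3.8637)
    (4,1) via x @ 0.6108
    (4,0) via y @ 1.6228  # hit
  → r_7 = 1.6228

ranges = [3.7063, 4.1338, 0.4245, 0.4734, 0.4348, 0.4850, 1.6228]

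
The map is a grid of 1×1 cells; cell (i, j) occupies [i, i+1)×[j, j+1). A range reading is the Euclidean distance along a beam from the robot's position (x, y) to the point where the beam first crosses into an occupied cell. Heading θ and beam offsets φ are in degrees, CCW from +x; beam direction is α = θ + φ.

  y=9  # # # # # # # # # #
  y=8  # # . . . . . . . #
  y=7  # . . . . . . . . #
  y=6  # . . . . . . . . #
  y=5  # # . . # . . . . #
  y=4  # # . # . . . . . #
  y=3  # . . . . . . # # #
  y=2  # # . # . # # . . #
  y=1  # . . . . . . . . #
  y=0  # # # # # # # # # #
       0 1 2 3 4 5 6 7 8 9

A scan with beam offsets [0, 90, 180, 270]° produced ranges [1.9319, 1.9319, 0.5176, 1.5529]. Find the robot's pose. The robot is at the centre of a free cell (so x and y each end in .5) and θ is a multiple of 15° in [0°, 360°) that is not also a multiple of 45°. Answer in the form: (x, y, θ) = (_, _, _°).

The pose lattice has 53·16 = 848 candidates. Test each by forward raycasting.
  (8.5, 8.5, 105°): beam 1 = 0.5176 ≠ 1.9319 ✗
  (1.5, 7.5, 330°): beam 1 = 3.0000 ≠ 1.9319 ✗
  (6.5, 8.5, 195°): beam 1 = 5.6940 ≠ 1.9319 ✗
  …
  (5.5, 3.5, 105°): r_1=1.9319, r_2=1.9319, r_3=0.5176, r_4=1.5529 — all match ✓
Only this pose fits every beam.

(x, y, θ) = (5.5, 3.5, 105°)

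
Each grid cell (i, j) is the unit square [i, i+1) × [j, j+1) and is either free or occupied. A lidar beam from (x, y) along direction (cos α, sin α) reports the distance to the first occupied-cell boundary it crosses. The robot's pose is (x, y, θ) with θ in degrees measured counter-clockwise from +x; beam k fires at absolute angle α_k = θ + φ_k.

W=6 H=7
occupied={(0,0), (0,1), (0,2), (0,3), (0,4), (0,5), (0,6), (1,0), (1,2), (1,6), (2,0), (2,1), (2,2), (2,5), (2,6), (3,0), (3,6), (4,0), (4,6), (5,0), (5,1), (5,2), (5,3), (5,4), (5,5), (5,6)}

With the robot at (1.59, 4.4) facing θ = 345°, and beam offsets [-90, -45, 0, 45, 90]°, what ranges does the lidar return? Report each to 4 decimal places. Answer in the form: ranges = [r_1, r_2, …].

ranges = [1.4494, 1.6166, 3.5303, 1.2000, 1.5841]

beam 1: φ=-90°, α=255°
  cosα=-0.2588 sinα=-0.9659 | (1,4) | tMaxX 2.2796 tMaxY 0.4141 | tΔX 3.8637 tΔY 1.0353
    t=0.4141 [y] (1,3)
    t=1.4494 [y] (1,2) — stop
  → r_1 = 1.4494
beam 2: φ=-45°, α=300°
  cosα=0.5000 sinα=-0.8660 | (1,4) | tMaxX 0.8200 tMaxY 0.4619 | tΔX 2.0000 tΔY 1.1547
    t=0.4619 [y] (1,3)
    t=0.8200 [x] (2,3)
    t=1.6166 [y] (2,2) — stop
  → r_2 = 1.6166
beam 3: φ=0°, α=345°
  cosα=0.9659 sinα=-0.2588 | (1,4) | tMaxX 0.4245 tMaxY 1.5455 | tΔX 1.0353 tΔY 3.8637
    t=0.4245 [x] (2,4)
    t=1.4597 [x] (3,4)
    t=1.5455 [y] (3,3)
    t=2.4950 [x] (4,3)
    t=3.5303 [x] (5,3) — stop
  → r_3 = 3.5303
beam 4: φ=45°, α=30°
  cosα=0.8660 sinα=0.5000 | (1,4) | tMaxX 0.4734 tMaxY 1.2000 | tΔX 1.1547 tΔY 2.0000
    t=0.4734 [x] (2,4)
    t=1.2000 [y] (2,5) — stop
  → r_4 = 1.2000
beam 5: φ=90°, α=75°
  cosα=0.2588 sinα=0.9659 | (1,4) | tMaxX 1.5841 tMaxY 0.6212 | tΔX 3.8637 tΔY 1.0353
    t=0.6212 [y] (1,5)
    t=1.5841 [x] (2,5) — stop
  → r_5 = 1.5841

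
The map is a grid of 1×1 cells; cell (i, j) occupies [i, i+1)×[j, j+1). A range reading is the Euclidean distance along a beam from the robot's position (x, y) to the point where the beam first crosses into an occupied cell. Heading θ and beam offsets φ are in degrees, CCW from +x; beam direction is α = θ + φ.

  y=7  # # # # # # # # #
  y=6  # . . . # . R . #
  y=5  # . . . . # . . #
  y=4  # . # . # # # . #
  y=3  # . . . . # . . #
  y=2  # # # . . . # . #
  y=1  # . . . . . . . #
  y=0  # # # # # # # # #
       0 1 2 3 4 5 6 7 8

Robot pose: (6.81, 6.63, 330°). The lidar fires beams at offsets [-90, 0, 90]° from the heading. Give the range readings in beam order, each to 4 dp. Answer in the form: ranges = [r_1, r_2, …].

beam 1: φ=-90°, α=240°
  d=(-0.5000,-0.8660)  start (6,6)  tX=1.6200 tY=0.7275  stride 1/|dx|=2.0000 1/|dy|=1.1547
    cross y-line → (6,5), t=0.7275
    cross x-line → (5,5), t=1.6200 (wall)
  → r_1 = 1.6200
beam 2: φ=0°, α=330°
  d=(0.8660,-0.5000)  start (6,6)  tX=0.2194 tY=1.2600  stride 1/|dx|=1.1547 1/|dy|=2.0000
    cross x-line → (7,6), t=0.2194
    cross y-line → (7,5), t=1.2600
    cross x-line → (8,5), t=1.3741 (wall)
  → r_2 = 1.3741
beam 3: φ=90°, α=60°
  d=(0.5000,0.8660)  start (6,6)  tX=0.3800 tY=0.4272  stride 1/|dx|=2.0000 1/|dy|=1.1547
    cross x-line → (7,6), t=0.3800
    cross y-line → (7,7), t=0.4272 (wall)
  → r_3 = 0.4272

ranges = [1.6200, 1.3741, 0.4272]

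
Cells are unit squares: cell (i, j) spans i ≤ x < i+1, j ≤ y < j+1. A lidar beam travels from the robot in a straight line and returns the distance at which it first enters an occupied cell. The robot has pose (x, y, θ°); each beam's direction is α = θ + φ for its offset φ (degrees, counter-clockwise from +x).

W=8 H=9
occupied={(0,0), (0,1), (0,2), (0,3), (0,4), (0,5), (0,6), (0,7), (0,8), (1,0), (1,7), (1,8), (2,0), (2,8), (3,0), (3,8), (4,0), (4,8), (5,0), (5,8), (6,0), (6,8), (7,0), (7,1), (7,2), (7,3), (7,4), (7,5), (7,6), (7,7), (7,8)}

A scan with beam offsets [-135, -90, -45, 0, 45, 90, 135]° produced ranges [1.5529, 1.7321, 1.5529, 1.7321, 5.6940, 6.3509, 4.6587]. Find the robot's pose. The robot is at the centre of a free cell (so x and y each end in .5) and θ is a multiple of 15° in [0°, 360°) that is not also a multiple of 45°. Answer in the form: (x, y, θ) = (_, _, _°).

Enumerate (i+0.5, j+0.5, θ) over the 41 free cells and 16 admissible headings. For each, cast all 7 beams and compare to the given ranges.
  (5.5, 1.5, 15°): beam 1 = 0.5774 ≠ 1.5529 ✗
  (5.5, 6.5, 255°): beam 1 = 1.7321 ≠ 1.5529 ✗
  (1.5, 4.5, 15°): beam 1 = 1.0000 ≠ 1.5529 ✗
  (1.5, 5.5, 105°): beam 1 = 6.3509 ≠ 1.5529 ✗
  …
  (5.5, 2.5, 30°): r_1=1.5529, r_2=1.7321, r_3=1.5529, r_4=1.7321, r_5=5.6940, r_6=6.3509, r_7=4.6587 — all match ✓
Only this pose fits every beam.

(x, y, θ) = (5.5, 2.5, 30°)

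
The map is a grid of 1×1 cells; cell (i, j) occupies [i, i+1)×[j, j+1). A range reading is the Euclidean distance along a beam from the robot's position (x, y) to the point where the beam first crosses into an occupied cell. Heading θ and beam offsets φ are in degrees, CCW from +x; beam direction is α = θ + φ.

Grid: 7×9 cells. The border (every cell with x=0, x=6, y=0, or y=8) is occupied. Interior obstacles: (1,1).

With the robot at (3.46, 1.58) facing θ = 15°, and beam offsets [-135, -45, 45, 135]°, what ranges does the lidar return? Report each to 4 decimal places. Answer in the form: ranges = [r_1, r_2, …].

ranges = [0.6697, 1.1600, 5.0800, 2.8406]

beam 1: φ=-135°, α=240°
  direction (-0.5000, -0.8660); cell (3,1); t to first gridline: x 0.9200, y 0.6697 (then +2.0000 / +1.1547)
    (3,0) via y @ 0.6697  # hit
  → r_1 = 0.6697
beam 2: φ=-45°, α=330°
  direction (0.8660, -0.5000); cell (3,1); t to first gridline: x 0.6235, y 1.1600 (then +1.1547 / +2.0000)
    (4,1) via x @ 0.6235
    (4,0) via y @ 1.1600  # hit
  → r_2 = 1.1600
beam 3: φ=45°, α=60°
  direction (0.5000, 0.8660); cell (3,1); t to first gridline: x 1.0800, y 0.4850 (then +2.0000 / +1.1547)
    (3,2) via y @ 0.4850
    (4,2) via x @ 1.0800
    (4,3) via y @ 1.6397
    (4,4) via y @ 2.7944
    (5,4) via x @ 3.0800
    (5,5) via y @ 3.9491
    (6,5) via x @ 5.0800  # hit
  → r_3 = 5.0800
beam 4: φ=135°, α=150°
  direction (-0.8660, 0.5000); cell (3,1); t to first gridline: x 0.5312, y 0.8400 (then +1.1547 / +2.0000)
    (2,1) via x @ 0.5312
    (2,2) via y @ 0.8400
    (1,2) via x @ 1.6859
    (1,3) via y @ 2.8400
    (0,3) via x @ 2.8406  # hit
  → r_4 = 2.8406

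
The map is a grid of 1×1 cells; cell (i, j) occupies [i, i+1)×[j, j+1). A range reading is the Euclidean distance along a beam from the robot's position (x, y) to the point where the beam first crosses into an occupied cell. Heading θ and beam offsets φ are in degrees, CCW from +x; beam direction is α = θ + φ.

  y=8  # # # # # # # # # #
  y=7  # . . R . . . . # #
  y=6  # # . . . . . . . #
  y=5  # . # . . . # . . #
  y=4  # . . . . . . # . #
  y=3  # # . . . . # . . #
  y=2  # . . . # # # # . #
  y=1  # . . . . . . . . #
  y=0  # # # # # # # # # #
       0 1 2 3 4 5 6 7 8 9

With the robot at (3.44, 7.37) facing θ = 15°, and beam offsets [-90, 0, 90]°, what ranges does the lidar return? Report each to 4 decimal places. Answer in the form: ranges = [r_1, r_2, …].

beam 1: φ=-90°, α=285°
  direction (0.2588, -0.9659); cell (3,7); t to first gridline: x 2.1637, y 0.3831 (then +3.8637 / +1.0353)
    (3,6) via y @ 0.3831
    (3,5) via y @ 1.4183
    (4,5) via x @ 2.1637
    (4,4) via y @ 2.4536
    (4,3) via y @ 3.4889
    (4,2) via y @ 4.5242  # hit
  → r_1 = 4.5242
beam 2: φ=0°, α=15°
  direction (0.9659, 0.2588); cell (3,7); t to first gridline: x 0.5798, y 2.4341 (then +1.0353 / +3.8637)
    (4,7) via x @ 0.5798
    (5,7) via x @ 1.6150
    (5,8) via y @ 2.4341  # hit
  → r_2 = 2.4341
beam 3: φ=90°, α=105°
  direction (-0.2588, 0.9659); cell (3,7); t to first gridline: x 1.7000, y 0.6522 (then +3.8637 / +1.0353)
    (3,8) via y @ 0.6522  # hit
  → r_3 = 0.6522

ranges = [4.5242, 2.4341, 0.6522]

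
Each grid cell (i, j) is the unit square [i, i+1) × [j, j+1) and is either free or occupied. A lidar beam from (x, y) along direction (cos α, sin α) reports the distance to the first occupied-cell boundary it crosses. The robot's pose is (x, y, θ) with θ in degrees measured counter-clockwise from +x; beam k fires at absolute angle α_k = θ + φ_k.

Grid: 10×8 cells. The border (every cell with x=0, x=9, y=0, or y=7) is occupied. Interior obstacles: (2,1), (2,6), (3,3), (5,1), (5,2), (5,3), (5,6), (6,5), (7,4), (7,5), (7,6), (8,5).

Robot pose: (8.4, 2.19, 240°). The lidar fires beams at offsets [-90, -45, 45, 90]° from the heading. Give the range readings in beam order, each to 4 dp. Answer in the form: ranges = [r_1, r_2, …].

ranges = [2.7713, 2.4847, 1.2320, 0.6928]

beam 1: φ=-90°, α=150°
  cosα=-0.8660 sinα=0.5000 | (8,2) | tMaxX 0.4619 tMaxY 1.6200 | tΔX 1.1547 tΔY 2.0000
    t=0.4619 [x] (7,2)
    t=1.6166 [x] (6,2)
    t=1.6200 [y] (6,3)
    t=2.7713 [x] (5,3) — stop
  → r_1 = 2.7713
beam 2: φ=-45°, α=195°
  cosα=-0.9659 sinα=-0.2588 | (8,2) | tMaxX 0.4141 tMaxY 0.7341 | tΔX 1.0353 tΔY 3.8637
    t=0.4141 [x] (7,2)
    t=0.7341 [y] (7,1)
    t=1.4494 [x] (6,1)
    t=2.4847 [x] (5,1) — stop
  → r_2 = 2.4847
beam 3: φ=45°, α=285°
  cosα=0.2588 sinα=-0.9659 | (8,2) | tMaxX 2.3182 tMaxY 0.1967 | tΔX 3.8637 tΔY 1.0353
    t=0.1967 [y] (8,1)
    t=1.2320 [y] (8,0) — stop
  → r_3 = 1.2320
beam 4: φ=90°, α=330°
  cosα=0.8660 sinα=-0.5000 | (8,2) | tMaxX 0.6928 tMaxY 0.3800 | tΔX 1.1547 tΔY 2.0000
    t=0.3800 [y] (8,1)
    t=0.6928 [x] (9,1) — stop
  → r_4 = 0.6928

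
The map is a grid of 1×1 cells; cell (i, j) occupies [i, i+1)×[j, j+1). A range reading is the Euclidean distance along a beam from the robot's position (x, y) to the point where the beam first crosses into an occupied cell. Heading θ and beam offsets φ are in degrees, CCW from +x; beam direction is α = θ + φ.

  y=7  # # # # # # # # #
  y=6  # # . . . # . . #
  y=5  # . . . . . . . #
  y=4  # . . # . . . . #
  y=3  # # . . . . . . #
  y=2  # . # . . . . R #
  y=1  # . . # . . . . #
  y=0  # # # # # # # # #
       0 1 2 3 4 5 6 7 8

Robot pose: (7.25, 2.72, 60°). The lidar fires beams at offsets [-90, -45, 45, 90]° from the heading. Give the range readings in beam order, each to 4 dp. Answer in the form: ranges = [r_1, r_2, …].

ranges = [0.8660, 0.7765, 4.4310, 3.7528]

beam 1: φ=-90°, α=330°
  direction (0.8660, -0.5000); cell (7,2); t to first gridline: x 0.8660, y 1.4400 (then +1.1547 / +2.0000)
    (8,2) via x @ 0.8660  # hit
  → r_1 = 0.8660
beam 2: φ=-45°, α=15°
  direction (0.9659, 0.2588); cell (7,2); t to first gridline: x 0.7765, y 1.0818 (then +1.0353 / +3.8637)
    (8,2) via x @ 0.7765  # hit
  → r_2 = 0.7765
beam 3: φ=45°, α=105°
  direction (-0.2588, 0.9659); cell (7,2); t to first gridline: x 0.9659, y 0.2899 (then +3.8637 / +1.0353)
    (7,3) via y @ 0.2899
    (6,3) via x @ 0.9659
    (6,4) via y @ 1.3252
    (6,5) via y @ 2.3604
    (6,6) via y @ 3.3957
    (6,7) via y @ 4.4310  # hit
  → r_3 = 4.4310
beam 4: φ=90°, α=150°
  direction (-0.8660, 0.5000); cell (7,2); t to first gridline: x 0.2887, y 0.5600 (then +1.1547 / +2.0000)
    (6,2) via x @ 0.2887
    (6,3) via y @ 0.5600
    (5,3) via x @ 1.4434
    (5,4) via y @ 2.5600
    (4,4) via x @ 2.5981
    (3,4) via x @ 3.7528  # hit
  → r_4 = 3.7528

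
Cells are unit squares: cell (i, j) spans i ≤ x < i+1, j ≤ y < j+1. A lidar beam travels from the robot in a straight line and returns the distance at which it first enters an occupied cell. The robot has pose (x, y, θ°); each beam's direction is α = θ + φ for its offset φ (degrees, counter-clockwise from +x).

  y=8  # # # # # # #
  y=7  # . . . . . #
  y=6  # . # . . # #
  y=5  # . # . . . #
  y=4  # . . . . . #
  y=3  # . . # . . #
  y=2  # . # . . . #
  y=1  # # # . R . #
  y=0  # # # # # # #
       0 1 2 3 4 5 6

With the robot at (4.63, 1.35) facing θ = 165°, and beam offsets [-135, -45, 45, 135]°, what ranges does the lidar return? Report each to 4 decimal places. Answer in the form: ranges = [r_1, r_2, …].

ranges = [1.5819, 1.9053, 0.7000, 0.4041]

beam 1: φ=-135°, α=30°
  d=(0.8660,0.5000)  start (4,1)  tX=0.4272 tY=1.3000  stride 1/|dx|=1.1547 1/|dy|=2.0000
    cross x-line → (5,1), t=0.4272
    cross y-line → (5,2), t=1.3000
    cross x-line → (6,2), t=1.5819 (wall)
  → r_1 = 1.5819
beam 2: φ=-45°, α=120°
  d=(-0.5000,0.8660)  start (4,1)  tX=1.2600 tY=0.7506  stride 1/|dx|=2.0000 1/|dy|=1.1547
    cross y-line → (4,2), t=0.7506
    cross x-line → (3,2), t=1.2600
    cross y-line → (3,3), t=1.9053 (wall)
  → r_2 = 1.9053
beam 3: φ=45°, α=210°
  d=(-0.8660,-0.5000)  start (4,1)  tX=0.7275 tY=0.7000  stride 1/|dx|=1.1547 1/|dy|=2.0000
    cross y-line → (4,0), t=0.7000 (wall)
  → r_3 = 0.7000
beam 4: φ=135°, α=300°
  d=(0.5000,-0.8660)  start (4,1)  tX=0.7400 tY=0.4041  stride 1/|dx|=2.0000 1/|dy|=1.1547
    cross y-line → (4,0), t=0.4041 (wall)
  → r_4 = 0.4041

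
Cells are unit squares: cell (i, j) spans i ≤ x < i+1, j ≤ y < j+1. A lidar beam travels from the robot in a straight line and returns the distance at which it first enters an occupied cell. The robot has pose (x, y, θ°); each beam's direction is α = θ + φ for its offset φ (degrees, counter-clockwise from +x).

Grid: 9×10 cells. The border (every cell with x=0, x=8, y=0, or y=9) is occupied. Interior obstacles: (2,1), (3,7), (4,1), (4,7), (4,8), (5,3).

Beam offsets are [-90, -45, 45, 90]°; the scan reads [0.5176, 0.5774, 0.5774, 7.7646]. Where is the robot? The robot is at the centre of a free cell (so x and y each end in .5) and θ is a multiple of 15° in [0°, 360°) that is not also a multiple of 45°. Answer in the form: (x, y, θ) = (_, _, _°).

(x, y, θ) = (5.5, 8.5, 165°)

Enumerate (i+0.5, j+0.5, θ) over the 50 free cells and 16 admissible headings. For each, cast all 4 beams and compare to the given ranges.
  (7.5, 8.5, 15°): beam 1 = 1.9319 ≠ 0.5176 ✗
  (2.5, 2.5, 15°): beam 2 = 1.7321 ≠ 0.5774 ✗
  (6.5, 3.5, 195°): beam 1 = 5.6940 ≠ 0.5176 ✗
  (4.5, 4.5, 75°): beam 1 = 3.6235 ≠ 0.5176 ✗
  (5.5, 1.5, 60°): beam 1 = 1.0000 ≠ 0.5176 ✗
  …
  (5.5, 8.5, 165°): r_1=0.5176, r_2=0.5774, r_3=0.5774, r_4=7.7646 — all match ✓
Only this pose fits every beam.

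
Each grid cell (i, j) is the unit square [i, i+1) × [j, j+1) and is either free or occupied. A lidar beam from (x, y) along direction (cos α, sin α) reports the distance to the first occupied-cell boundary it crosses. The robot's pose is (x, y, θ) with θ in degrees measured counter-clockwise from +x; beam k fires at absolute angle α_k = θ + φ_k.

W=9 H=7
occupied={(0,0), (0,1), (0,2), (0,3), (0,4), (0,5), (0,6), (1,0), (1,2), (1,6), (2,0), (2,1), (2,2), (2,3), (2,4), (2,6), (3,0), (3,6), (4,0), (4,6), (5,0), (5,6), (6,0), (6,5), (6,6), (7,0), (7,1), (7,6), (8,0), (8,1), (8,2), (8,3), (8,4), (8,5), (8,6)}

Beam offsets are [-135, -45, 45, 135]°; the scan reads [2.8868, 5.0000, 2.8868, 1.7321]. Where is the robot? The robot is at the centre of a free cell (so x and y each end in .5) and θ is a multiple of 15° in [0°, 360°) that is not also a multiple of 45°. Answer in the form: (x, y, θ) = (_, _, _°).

(x, y, θ) = (6.5, 3.5, 195°)

Candidates: 28 free-cell centres × 16 headings = 448 poses. Raycast each; keep the one whose scan matches to 4 dp.
  (6.5, 4.5, 60°): beam 1 = 2.5882 ≠ 2.8868 ✗
  (7.5, 2.5, 210°): beam 1 = 1.9319 ≠ 2.8868 ✗
  (3.5, 1.5, 210°): beam 1 = 4.6587 ≠ 2.8868 ✗
  (2.5, 5.5, 255°): beam 1 = 0.5774 ≠ 2.8868 ✗
  …
  (6.5, 3.5, 195°): r_1=2.8868, r_2=5.0000, r_3=2.8868, r_4=1.7321 — all match ✓
Unique over the lattice → pose = (6.5, 3.5, 195°).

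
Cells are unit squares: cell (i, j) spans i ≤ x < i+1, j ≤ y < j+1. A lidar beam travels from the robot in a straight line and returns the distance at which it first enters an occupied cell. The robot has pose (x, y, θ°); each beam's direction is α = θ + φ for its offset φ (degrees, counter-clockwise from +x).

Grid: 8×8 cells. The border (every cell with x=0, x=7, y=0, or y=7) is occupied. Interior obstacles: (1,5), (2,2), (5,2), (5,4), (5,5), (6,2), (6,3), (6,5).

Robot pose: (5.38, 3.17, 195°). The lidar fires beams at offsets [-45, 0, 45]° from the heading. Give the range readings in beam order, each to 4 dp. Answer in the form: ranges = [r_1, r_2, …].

ranges = [3.9029, 2.4640, 0.1963]

beam 1: φ=-45°, α=150°
  dir = (cos 150°, sin 150°) = (-0.8660, 0.5000); from cell (5,3)
  next x-line at t=0.4388, next y-line at t=1.6600; Δt_x=1.1547, Δt_y=2.0000
    x: enter (4,3) at t=0.4388
    x: enter (3,3) at t=1.5935
    y: enter (3,4) at t=1.6600
    x: enter (2,4) at t=2.7482
    y: enter (2,5) at t=3.6600
    x: enter (1,5) at t=3.9029 ← occupied
  → r_1 = 3.9029
beam 2: φ=0°, α=195°
  dir = (cos 195°, sin 195°) = (-0.9659, -0.2588); from cell (5,3)
  next x-line at t=0.3934, next y-line at t=0.6568; Δt_x=1.0353, Δt_y=3.8637
    x: enter (4,3) at t=0.3934
    y: enter (4,2) at t=0.6568
    x: enter (3,2) at t=1.4287
    x: enter (2,2) at t=2.4640 ← occupied
  → r_2 = 2.4640
beam 3: φ=45°, α=240°
  dir = (cos 240°, sin 240°) = (-0.5000, -0.8660); from cell (5,3)
  next x-line at t=0.7600, next y-line at t=0.1963; Δt_x=2.0000, Δt_y=1.1547
    y: enter (5,2) at t=0.1963 ← occupied
  → r_3 = 0.1963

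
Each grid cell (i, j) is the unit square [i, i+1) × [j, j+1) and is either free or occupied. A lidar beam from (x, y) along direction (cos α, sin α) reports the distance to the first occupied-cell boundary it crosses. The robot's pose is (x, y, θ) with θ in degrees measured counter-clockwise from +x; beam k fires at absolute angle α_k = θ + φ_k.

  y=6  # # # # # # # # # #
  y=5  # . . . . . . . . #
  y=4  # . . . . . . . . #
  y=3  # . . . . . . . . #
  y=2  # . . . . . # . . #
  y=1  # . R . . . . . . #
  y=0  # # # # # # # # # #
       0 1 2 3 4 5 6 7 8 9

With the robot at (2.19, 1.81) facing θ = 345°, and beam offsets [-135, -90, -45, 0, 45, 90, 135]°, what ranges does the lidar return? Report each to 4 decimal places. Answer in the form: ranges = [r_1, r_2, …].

ranges = [1.3741, 0.8386, 0.9353, 3.1296, 7.8635, 4.3378, 2.3800]

beam 1: φ=-135°, α=210°
  direction (-0.8660, -0.5000); cell (2,1); t to first gridline: x 0.2194, y 1.6200 (then +1.1547 / +2.0000)
    (1,1) via x @ 0.2194
    (0,1) via x @ 1.3741  # hit
  → r_1 = 1.3741
beam 2: φ=-90°, α=255°
  direction (-0.2588, -0.9659); cell (2,1); t to first gridline: x 0.7341, y 0.8386 (then +3.8637 / +1.0353)
    (1,1) via x @ 0.7341
    (1,0) via y @ 0.8386  # hit
  → r_2 = 0.8386
beam 3: φ=-45°, α=300°
  direction (0.5000, -0.8660); cell (2,1); t to first gridline: x 1.6200, y 0.9353 (then +2.0000 / +1.1547)
    (2,0) via y @ 0.9353  # hit
  → r_3 = 0.9353
beam 4: φ=0°, α=345°
  direction (0.9659, -0.2588); cell (2,1); t to first gridline: x 0.8386, y 3.1296 (then +1.0353 / +3.8637)
    (3,1) via x @ 0.8386
    (4,1) via x @ 1.8738
    (5,1) via x @ 2.9091
    (5,0) via y @ 3.1296  # hit
  → r_4 = 3.1296
beam 5: φ=45°, α=30°
  direction (0.8660, 0.5000); cell (2,1); t to first gridline: x 0.9353, y 0.3800 (then +1.1547 / +2.0000)
    (2,2) via y @ 0.3800
    (3,2) via x @ 0.9353
    (4,2) via x @ 2.0900
    (4,3) via y @ 2.3800
    (5,3) via x @ 3.2447
    (5,4) via y @ 4.3800
    (6,4) via x @ 4.3994
    (7,4) via x @ 5.5541
    (7,5) via y @ 6.3800
    (8,5) via x @ 6.7088
    (9,5) via x @ 7.8635  # hit
  → r_5 = 7.8635
beam 6: φ=90°, α=75°
  direction (0.2588, 0.9659); cell (2,1); t to first gridline: x 3.1296, y 0.1967 (then +3.8637 / +1.0353)
    (2,2) via y @ 0.1967
    (2,3) via y @ 1.2320
    (2,4) via y @ 2.2673
    (3,4) via x @ 3.1296
    (3,5) via y @ 3.3025
    (3,6) via y @ 4.3378  # hit
  → r_6 = 4.3378
beam 7: φ=135°, α=120°
  direction (-0.5000, 0.8660); cell (2,1); t to first gridline: x 0.3800, y 0.2194 (then +2.0000 / +1.1547)
    (2,2) via y @ 0.2194
    (1,2) via x @ 0.3800
    (1,3) via y @ 1.3741
    (0,3) via x @ 2.3800  # hit
  → r_7 = 2.3800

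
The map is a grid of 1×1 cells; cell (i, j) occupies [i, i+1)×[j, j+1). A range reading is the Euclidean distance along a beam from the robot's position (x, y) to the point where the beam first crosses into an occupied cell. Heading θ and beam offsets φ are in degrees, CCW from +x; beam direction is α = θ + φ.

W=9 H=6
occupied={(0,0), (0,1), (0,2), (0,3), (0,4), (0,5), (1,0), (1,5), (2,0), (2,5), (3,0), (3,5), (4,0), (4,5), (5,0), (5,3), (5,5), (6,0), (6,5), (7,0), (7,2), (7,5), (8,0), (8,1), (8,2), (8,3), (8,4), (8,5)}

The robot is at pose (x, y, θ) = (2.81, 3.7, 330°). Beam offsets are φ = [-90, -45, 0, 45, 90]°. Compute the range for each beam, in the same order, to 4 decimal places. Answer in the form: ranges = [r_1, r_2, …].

ranges = [3.1177, 2.7952, 5.4000, 5.0228, 1.5011]

beam 1: φ=-90°, α=240°
  d=(-0.5000,-0.8660)  start (2,3)  tX=1.6200 tY=0.8083  stride 1/|dx|=2.0000 1/|dy|=1.1547
    cross y-line → (2,2), t=0.8083
    cross x-line → (1,2), t=1.6200
    cross y-line → (1,1), t=1.9630
    cross y-line → (1,0), t=3.1177 (wall)
  → r_1 = 3.1177
beam 2: φ=-45°, α=285°
  d=(0.2588,-0.9659)  start (2,3)  tX=0.7341 tY=0.7247  stride 1/|dx|=3.8637 1/|dy|=1.0353
    cross y-line → (2,2), t=0.7247
    cross x-line → (3,2), t=0.7341
    cross y-line → (3,1), t=1.7600
    cross y-line → (3,0), t=2.7952 (wall)
  → r_2 = 2.7952
beam 3: φ=0°, α=330°
  d=(0.8660,-0.5000)  start (2,3)  tX=0.2194 tY=1.4000  stride 1/|dx|=1.1547 1/|dy|=2.0000
    cross x-line → (3,3), t=0.2194
    cross x-line → (4,3), t=1.3741
    cross y-line → (4,2), t=1.4000
    cross x-line → (5,2), t=2.5288
    cross y-line → (5,1), t=3.4000
    cross x-line → (6,1), t=3.6835
    cross x-line → (7,1), t=4.8382
    cross y-line → (7,0), t=5.4000 (wall)
  → r_3 = 5.4000
beam 4: φ=45°, α=15°
  d=(0.9659,0.2588)  start (2,3)  tX=0.1967 tY=1.1591  stride 1/|dx|=1.0353 1/|dy|=3.8637
    cross x-line → (3,3), t=0.1967
    cross y-line → (3,4), t=1.1591
    cross x-line → (4,4), t=1.2320
    cross x-line → (5,4), t=2.2673
    cross x-line → (6,4), t=3.3025
    cross x-line → (7,4), t=4.3378
    cross y-line → (7,5), t=5.0228 (wall)
  → r_4 = 5.0228
beam 5: φ=90°, α=60°
  d=(0.5000,0.8660)  start (2,3)  tX=0.3800 tY=0.3464  stride 1/|dx|=2.0000 1/|dy|=1.1547
    cross y-line → (2,4), t=0.3464
    cross x-line → (3,4), t=0.3800
    cross y-line → (3,5), t=1.5011 (wall)
  → r_5 = 1.5011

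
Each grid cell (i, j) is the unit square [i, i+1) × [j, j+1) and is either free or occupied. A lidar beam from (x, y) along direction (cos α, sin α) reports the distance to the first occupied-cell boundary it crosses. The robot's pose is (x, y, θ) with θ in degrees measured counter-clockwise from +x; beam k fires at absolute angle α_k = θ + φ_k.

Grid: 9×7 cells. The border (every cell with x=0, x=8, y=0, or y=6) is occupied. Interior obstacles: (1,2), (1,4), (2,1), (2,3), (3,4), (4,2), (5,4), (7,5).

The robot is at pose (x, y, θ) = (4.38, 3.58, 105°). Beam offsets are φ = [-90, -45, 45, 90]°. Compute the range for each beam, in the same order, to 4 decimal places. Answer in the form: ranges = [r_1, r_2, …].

ranges = [1.6228, 1.2400, 0.8400, 1.4287]

beam 1: φ=-90°, α=15°
  direction (0.9659, 0.2588); cell (4,3); t to first gridline: x 0.6419, y 1.6228 (then +1.0353 / +3.8637)
    (5,3) via x @ 0.6419
    (5,4) via y @ 1.6228  # hit
  → r_1 = 1.6228
beam 2: φ=-45°, α=60°
  direction (0.5000, 0.8660); cell (4,3); t to first gridline: x 1.2400, y 0.4850 (then +2.0000 / +1.1547)
    (4,4) via y @ 0.4850
    (5,4) via x @ 1.2400  # hit
  → r_2 = 1.2400
beam 3: φ=45°, α=150°
  direction (-0.8660, 0.5000); cell (4,3); t to first gridline: x 0.4388, y 0.8400 (then +1.1547 / +2.0000)
    (3,3) via x @ 0.4388
    (3,4) via y @ 0.8400  # hit
  → r_3 = 0.8400
beam 4: φ=90°, α=195°
  direction (-0.9659, -0.2588); cell (4,3); t to first gridline: x 0.3934, y 2.2409 (then +1.0353 / +3.8637)
    (3,3) via x @ 0.3934
    (2,3) via x @ 1.4287  # hit
  → r_4 = 1.4287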